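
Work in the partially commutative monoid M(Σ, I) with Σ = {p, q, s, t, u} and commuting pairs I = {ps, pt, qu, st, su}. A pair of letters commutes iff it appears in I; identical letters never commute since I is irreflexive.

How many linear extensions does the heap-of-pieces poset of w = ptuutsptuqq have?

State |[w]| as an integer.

0(p) covers ∅
1(t) covers ∅
2(u) covers 0:p, 1:t
3(u) covers 2:u
4(t) covers 3:u
5(s) covers ∅
6(p) covers 3:u
7(t) covers 4:t
8(u) covers 6:p, 7:t
9(q) covers 5:s, 6:p, 7:t
10(q) covers 9:q
floor of heap: 0:p, 1:t, 5:s
completions by unplaced set U, small U first (add the entries for U minus each lowest piece of U):
  |U|=1: {8}:1  {10}:1
  |U|=2: {8,10}:2  {9,10}:1
  |U|=3: {5,9,10}:1  {8,9,10}:3
  |U|=4: {5,8,9,10}:4  {6,8,9,10}:3  {7,8,9,10}:3
  |U|=5: {4,7,8,9,10}:3  {5,6,8,9,10}:7  {5,7,8,9,10}:7  {6,7,8,9,10}:6
  |U|=6: {4,5,7,8,9,10}:10  {4,6,7,8,9,10}:9  {5,6,7,8,9,10}:20
  |U|=7: {3,4,6,7,8,9,10}:9  {4,5,6,7,8,9,10}:39
  |U|=8: {2,3,4,6,7,8,9,10}:9  {3,4,5,6,7,8,9,10}:48
  |U|=9: {0,2,3,4,6,7,8,9,10}:9  {1,2,3,4,6,7,8,9,10}:9  {2,3,4,5,6,7,8,9,10}:57
  start at 0(p): 66
  start at 1(t): 66
  start at 5(s): 18
sum over floor = 150

150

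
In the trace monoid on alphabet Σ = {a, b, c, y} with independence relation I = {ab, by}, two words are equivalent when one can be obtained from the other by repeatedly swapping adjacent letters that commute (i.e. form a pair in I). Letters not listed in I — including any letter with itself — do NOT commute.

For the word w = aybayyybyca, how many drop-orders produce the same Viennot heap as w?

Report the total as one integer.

36

piece 0:a — minimal
piece 1:y rests on {0:a}
piece 2:b — minimal
piece 3:a rests on {1:y}
piece 4:y rests on {3:a}
piece 5:y rests on {4:y}
piece 6:y rests on {5:y}
piece 7:b rests on {2:b}
piece 8:y rests on {6:y}
piece 9:c rests on {7:b, 8:y}
piece 10:a rests on {9:c}
minimal pieces: {0:a, 2:b}
ways to finish when only these pieces remain (= sum over removing one remaining piece with nothing left below it):
  1 left: {10}→1
  2 left: {9,10}→1
  3 left: {7,9,10}→1  {8,9,10}→1
  4 left: {2,7,9,10}→1  {6,8,9,10}→1  {7,8,9,10}→2
  5 left: {2,7,8,9,10}→3  {5,6,8,9,10}→1  {6,7,8,9,10}→3
  6 left: {2,6,7,8,9,10}→6  {4,5,6,8,9,10}→1  {5,6,7,8,9,10}→4
  7 left: {2,5,6,7,8,9,10}→10  {3,4,5,6,8,9,10}→1  {4,5,6,7,8,9,10}→5
  8 left: {1,3,4,5,6,8,9,10}→1  {2,4,5,6,7,8,9,10}→15  {3,4,5,6,7,8,9,10}→6
  9 left: {0,1,3,4,5,6,8,9,10}→1  {1,3,4,5,6,7,8,9,10}→7  {2,3,4,5,6,7,8,9,10}→21
  placing 0:a first → 28 extensions
  placing 2:b first → 8 extensions
total linear extensions = 36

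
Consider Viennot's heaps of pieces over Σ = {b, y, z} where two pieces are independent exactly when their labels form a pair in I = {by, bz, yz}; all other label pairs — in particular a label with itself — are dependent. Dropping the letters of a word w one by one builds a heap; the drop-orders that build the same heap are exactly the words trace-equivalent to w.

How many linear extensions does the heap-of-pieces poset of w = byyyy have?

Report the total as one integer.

#0=b has no predecessor
#1=y has no predecessor
#2=y depends on [1:y]
#3=y depends on [2:y]
#4=y depends on [3:y]
sources: [0:b, 1:y]
N(rest) = Σ N(rest − s) over sources s of rest; N(one piece) = 1:
  size 1 → [0]=1  [4]=1
  size 2 → [0,4]=2  [3,4]=1
  size 3 → [0,3,4]=3  [2,3,4]=1
  first=0(b) contributes 1
  first=1(y) contributes 4
|[w]| = 5

5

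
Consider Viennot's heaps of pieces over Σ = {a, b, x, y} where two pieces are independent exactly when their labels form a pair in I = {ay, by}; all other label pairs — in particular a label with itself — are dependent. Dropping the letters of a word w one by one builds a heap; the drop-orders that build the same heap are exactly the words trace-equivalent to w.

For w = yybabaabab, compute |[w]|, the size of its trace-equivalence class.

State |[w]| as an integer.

45

drop 0:y onto floor
drop 1:y onto {0:y}
drop 2:b onto floor
drop 3:a onto {2:b}
drop 4:b onto {3:a}
drop 5:a onto {4:b}
drop 6:a onto {5:a}
drop 7:b onto {6:a}
drop 8:a onto {7:b}
drop 9:b onto {8:a}
ground layer = {0:y, 2:b}
drop-orders for the pieces not yet dropped (sum over which currently-grounded one goes next):
  1 to go: {1} 1  {9} 1
  2 to go: {0,1} 1  {1,9} 2  {8,9} 1
  3 to go: {0,1,9} 3  {1,8,9} 3  {7,8,9} 1
  4 to go: {0,1,8,9} 6  {1,7,8,9} 4  {6,7,8,9} 1
  5 to go: {0,1,7,8,9} 10  {1,6,7,8,9} 5  {5,6,7,8,9} 1
  6 to go: {0,1,6,7,8,9} 15  {1,5,6,7,8,9} 6  {4,5,6,7,8,9} 1
  7 to go: {0,1,5,6,7,8,9} 21  {1,4,5,6,7,8,9} 7  {3,4,5,6,7,8,9} 1
  8 to go: {0,1,4,5,6,7,8,9} 28  {1,3,4,5,6,7,8,9} 8  {2,3,4,5,6,7,8,9} 1
  if 0:y drops first: 9 orders
  if 2:b drops first: 36 orders
heap linearizations: 45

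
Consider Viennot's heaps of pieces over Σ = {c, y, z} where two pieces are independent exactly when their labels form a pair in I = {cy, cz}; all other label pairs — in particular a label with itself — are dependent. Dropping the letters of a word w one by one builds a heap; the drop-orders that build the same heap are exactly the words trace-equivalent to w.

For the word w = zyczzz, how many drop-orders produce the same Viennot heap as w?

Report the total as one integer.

#0=z has no predecessor
#1=y depends on [0:z]
#2=c has no predecessor
#3=z depends on [1:y]
#4=z depends on [3:z]
#5=z depends on [4:z]
sources: [0:z, 2:c]
N(rest) = Σ N(rest − s) over sources s of rest; N(one piece) = 1:
  size 1 → [2]=1  [5]=1
  size 2 → [2,5]=2  [4,5]=1
  size 3 → [2,4,5]=3  [3,4,5]=1
  size 4 → [1,3,4,5]=1  [2,3,4,5]=4
  first=0(z) contributes 5
  first=2(c) contributes 1
|[w]| = 6

6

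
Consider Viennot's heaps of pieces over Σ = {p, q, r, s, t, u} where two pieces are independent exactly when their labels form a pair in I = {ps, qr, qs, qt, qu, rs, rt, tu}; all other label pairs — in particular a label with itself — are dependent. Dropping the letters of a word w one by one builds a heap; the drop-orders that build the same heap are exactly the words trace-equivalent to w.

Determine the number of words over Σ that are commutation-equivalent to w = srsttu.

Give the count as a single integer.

0(s) covers ∅
1(r) covers ∅
2(s) covers 0:s
3(t) covers 2:s
4(t) covers 3:t
5(u) covers 1:r, 2:s
floor of heap: 0:s, 1:r
completions by unplaced set U, small U first (add the entries for U minus each lowest piece of U):
  |U|=1: {4}:1  {5}:1
  |U|=2: {1,5}:1  {3,4}:1  {4,5}:2
  |U|=3: {1,4,5}:3  {3,4,5}:3
  |U|=4: {1,3,4,5}:6  {2,3,4,5}:3
  start at 0(s): 9
  start at 1(r): 3
sum over floor = 12

12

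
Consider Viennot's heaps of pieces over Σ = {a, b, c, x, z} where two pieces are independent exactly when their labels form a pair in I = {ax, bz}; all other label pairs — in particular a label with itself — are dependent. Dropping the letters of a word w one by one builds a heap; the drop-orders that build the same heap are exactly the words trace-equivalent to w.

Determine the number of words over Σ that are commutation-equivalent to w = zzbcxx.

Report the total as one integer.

drop 0:z onto floor
drop 1:z onto {0:z}
drop 2:b onto floor
drop 3:c onto {1:z, 2:b}
drop 4:x onto {3:c}
drop 5:x onto {4:x}
ground layer = {0:z, 2:b}
drop-orders for the pieces not yet dropped (sum over which currently-grounded one goes next):
  1 to go: {5} 1
  2 to go: {4,5} 1
  3 to go: {3,4,5} 1
  4 to go: {1,3,4,5} 1  {2,3,4,5} 1
  if 0:z drops first: 2 orders
  if 2:b drops first: 1 orders
heap linearizations: 3

3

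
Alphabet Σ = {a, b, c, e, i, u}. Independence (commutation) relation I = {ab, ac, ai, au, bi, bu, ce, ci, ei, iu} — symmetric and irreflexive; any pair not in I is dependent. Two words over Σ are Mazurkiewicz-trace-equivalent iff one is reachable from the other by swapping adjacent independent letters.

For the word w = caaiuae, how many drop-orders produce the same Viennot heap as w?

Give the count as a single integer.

70

drop 0:c onto floor
drop 1:a onto floor
drop 2:a onto {1:a}
drop 3:i onto floor
drop 4:u onto {0:c}
drop 5:a onto {2:a}
drop 6:e onto {4:u, 5:a}
ground layer = {0:c, 1:a, 3:i}
drop-orders for the pieces not yet dropped (sum over which currently-grounded one goes next):
  1 to go: {3} 1  {6} 1
  2 to go: {3,6} 2  {4,6} 1  {5,6} 1
  3 to go: {0,4,6} 1  {2,5,6} 1  {3,4,6} 3  {3,5,6} 3  {4,5,6} 2
  4 to go: {0,3,4,6} 4  {0,4,5,6} 3  {1,2,5,6} 1  {2,3,5,6} 4  {2,4,5,6} 3  {3,4,5,6} 8
  5 to go: {0,2,4,5,6} 6  {0,3,4,5,6} 15  {1,2,3,5,6} 5  {1,2,4,5,6} 4  {2,3,4,5,6} 15
  if 0:c drops first: 24 orders
  if 1:a drops first: 36 orders
  if 3:i drops first: 10 orders
heap linearizations: 70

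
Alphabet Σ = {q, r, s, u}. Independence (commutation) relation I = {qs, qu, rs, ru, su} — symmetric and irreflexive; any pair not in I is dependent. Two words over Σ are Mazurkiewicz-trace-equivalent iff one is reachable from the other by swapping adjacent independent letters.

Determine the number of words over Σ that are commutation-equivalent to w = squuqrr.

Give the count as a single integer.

#0=s has no predecessor
#1=q has no predecessor
#2=u has no predecessor
#3=u depends on [2:u]
#4=q depends on [1:q]
#5=r depends on [4:q]
#6=r depends on [5:r]
sources: [0:s, 1:q, 2:u]
N(rest) = Σ N(rest − s) over sources s of rest; N(one piece) = 1:
  size 1 → [0]=1  [3]=1  [6]=1
  size 2 → [0,3]=2  [0,6]=2  [2,3]=1  [3,6]=2  [5,6]=1
  size 3 → [0,2,3]=3  [0,3,6]=6  [0,5,6]=3  [2,3,6]=3  [3,5,6]=3  [4,5,6]=1
  size 4 → [0,2,3,6]=12  [0,3,5,6]=12  [0,4,5,6]=4  [1,4,5,6]=1  [2,3,5,6]=6  [3,4,5,6]=4
  size 5 → [0,1,4,5,6]=5  [0,2,3,5,6]=30  [0,3,4,5,6]=20  [1,3,4,5,6]=5  [2,3,4,5,6]=10
  first=0(s) contributes 15
  first=1(q) contributes 60
  first=2(u) contributes 30
|[w]| = 105

105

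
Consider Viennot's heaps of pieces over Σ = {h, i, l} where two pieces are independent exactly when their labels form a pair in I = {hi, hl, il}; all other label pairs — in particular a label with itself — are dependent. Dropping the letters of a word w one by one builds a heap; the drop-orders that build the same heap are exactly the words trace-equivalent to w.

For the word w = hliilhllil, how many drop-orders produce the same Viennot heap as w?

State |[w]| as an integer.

drop 0:h onto floor
drop 1:l onto floor
drop 2:i onto floor
drop 3:i onto {2:i}
drop 4:l onto {1:l}
drop 5:h onto {0:h}
drop 6:l onto {4:l}
drop 7:l onto {6:l}
drop 8:i onto {3:i}
drop 9:l onto {7:l}
ground layer = {0:h, 1:l, 2:i}
drop-orders for the pieces not yet dropped (sum over which currently-grounded one goes next):
  1 to go: {5} 1  {8} 1  {9} 1
  2 to go: {0,5} 1  {3,8} 1  {5,8} 2  {5,9} 2  {7,9} 1  {8,9} 2
  3 to go: {0,5,8} 3  {0,5,9} 3  {2,3,8} 1  {3,5,8} 3  {3,8,9} 3  {5,7,9} 3  {5,8,9} 6  {6,7,9} 1  {7,8,9} 3
  4 to go: {0,3,5,8} 6  {0,5,7,9} 6  {0,5,8,9} 12  {2,3,5,8} 4  {2,3,8,9} 4  {3,5,8,9} 12  {3,7,8,9} 6  {4,6,7,9} 1  {5,6,7,9} 4  {5,7,8,9} 12  {6,7,8,9} 4
  5 to go: {0,2,3,5,8} 10  {0,3,5,8,9} 30  {0,5,6,7,9} 10  {0,5,7,8,9} 30  {1,4,6,7,9} 1  {2,3,5,8,9} 20  {2,3,7,8,9} 10  {3,5,7,8,9} 30  {3,6,7,8,9} 10  {4,5,6,7,9} 5  {4,6,7,8,9} 5  {5,6,7,8,9} 20
  6 to go: {0,2,3,5,8,9} 60  {0,3,5,7,8,9} 90  {0,4,5,6,7,9} 15  {0,5,6,7,8,9} 60  {1,4,5,6,7,9} 6  {1,4,6,7,8,9} 6  {2,3,5,7,8,9} 60  {2,3,6,7,8,9} 20  {3,4,6,7,8,9} 15  {3,5,6,7,8,9} 60  {4,5,6,7,8,9} 30
  7 to go: {0,1,4,5,6,7,9} 21  {0,2,3,5,7,8,9} 210  {0,3,5,6,7,8,9} 210  {0,4,5,6,7,8,9} 105  {1,3,4,6,7,8,9} 21  {1,4,5,6,7,8,9} 42  {2,3,4,6,7,8,9} 35  {2,3,5,6,7,8,9} 140  {3,4,5,6,7,8,9} 105
  8 to go: {0,1,4,5,6,7,8,9} 168  {0,2,3,5,6,7,8,9} 560  {0,3,4,5,6,7,8,9} 420  {1,2,3,4,6,7,8,9} 56  {1,3,4,5,6,7,8,9} 168  {2,3,4,5,6,7,8,9} 280
  if 0:h drops first: 504 orders
  if 1:l drops first: 1260 orders
  if 2:i drops first: 756 orders
heap linearizations: 2520

2520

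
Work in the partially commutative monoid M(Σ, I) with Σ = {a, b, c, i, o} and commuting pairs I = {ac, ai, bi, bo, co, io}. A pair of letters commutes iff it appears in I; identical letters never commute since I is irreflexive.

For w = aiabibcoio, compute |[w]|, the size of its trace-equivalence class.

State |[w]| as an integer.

339

#0=a has no predecessor
#1=i has no predecessor
#2=a depends on [0:a]
#3=b depends on [2:a]
#4=i depends on [1:i]
#5=b depends on [3:b]
#6=c depends on [4:i, 5:b]
#7=o depends on [2:a]
#8=i depends on [6:c]
#9=o depends on [7:o]
sources: [0:a, 1:i]
N(rest) = Σ N(rest − s) over sources s of rest; N(one piece) = 1:
  size 1 → [8]=1  [9]=1
  size 2 → [6,8]=1  [7,9]=1  [8,9]=2
  size 3 → [4,6,8]=1  [5,6,8]=1  [6,8,9]=3  [7,8,9]=3
  size 4 → [1,4,6,8]=1  [3,5,6,8]=1  [4,5,6,8]=2  [4,6,8,9]=4  [5,6,8,9]=4  [6,7,8,9]=6
  size 5 → [1,4,5,6,8]=3  [1,4,6,8,9]=5  [3,4,5,6,8]=3  [3,5,6,8,9]=5  [4,5,6,8,9]=10  [4,6,7,8,9]=10  [5,6,7,8,9]=10
  size 6 → [1,3,4,5,6,8]=6  [1,4,5,6,8,9]=18  [1,4,6,7,8,9]=15  [3,4,5,6,8,9]=18  [3,5,6,7,8,9]=15  [4,5,6,7,8,9]=30
  size 7 → [1,3,4,5,6,8,9]=42  [1,4,5,6,7,8,9]=63  [2,3,5,6,7,8,9]=15  [3,4,5,6,7,8,9]=63
  size 8 → [0,2,3,5,6,7,8,9]=15  [1,3,4,5,6,7,8,9]=168  [2,3,4,5,6,7,8,9]=78
  first=0(a) contributes 246
  first=1(i) contributes 93
|[w]| = 339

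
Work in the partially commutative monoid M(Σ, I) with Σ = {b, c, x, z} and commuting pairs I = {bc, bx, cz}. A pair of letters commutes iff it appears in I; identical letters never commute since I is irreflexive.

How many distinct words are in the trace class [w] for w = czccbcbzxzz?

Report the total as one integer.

0(c) covers ∅
1(z) covers ∅
2(c) covers 0:c
3(c) covers 2:c
4(b) covers 1:z
5(c) covers 3:c
6(b) covers 4:b
7(z) covers 6:b
8(x) covers 5:c, 7:z
9(z) covers 8:x
10(z) covers 9:z
floor of heap: 0:c, 1:z
completions by unplaced set U, small U first (add the entries for U minus each lowest piece of U):
  |U|=1: {10}:1
  |U|=2: {9,10}:1
  |U|=3: {8,9,10}:1
  |U|=4: {5,8,9,10}:1  {7,8,9,10}:1
  |U|=5: {3,5,8,9,10}:1  {5,7,8,9,10}:2  {6,7,8,9,10}:1
  |U|=6: {2,3,5,8,9,10}:1  {3,5,7,8,9,10}:3  {4,6,7,8,9,10}:1  {5,6,7,8,9,10}:3
  |U|=7: {0,2,3,5,8,9,10}:1  {1,4,6,7,8,9,10}:1  {2,3,5,7,8,9,10}:4  {3,5,6,7,8,9,10}:6  {4,5,6,7,8,9,10}:4
  |U|=8: {0,2,3,5,7,8,9,10}:5  {1,4,5,6,7,8,9,10}:5  {2,3,5,6,7,8,9,10}:10  {3,4,5,6,7,8,9,10}:10
  |U|=9: {0,2,3,5,6,7,8,9,10}:15  {1,3,4,5,6,7,8,9,10}:15  {2,3,4,5,6,7,8,9,10}:20
  start at 0(c): 35
  start at 1(z): 35
sum over floor = 70

70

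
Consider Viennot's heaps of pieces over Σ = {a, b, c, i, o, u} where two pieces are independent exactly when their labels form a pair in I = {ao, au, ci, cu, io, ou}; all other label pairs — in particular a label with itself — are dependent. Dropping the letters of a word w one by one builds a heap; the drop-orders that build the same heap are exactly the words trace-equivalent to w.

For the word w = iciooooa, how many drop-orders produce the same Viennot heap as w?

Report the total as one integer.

55

#0=i has no predecessor
#1=c has no predecessor
#2=i depends on [0:i]
#3=o depends on [1:c]
#4=o depends on [3:o]
#5=o depends on [4:o]
#6=o depends on [5:o]
#7=a depends on [1:c, 2:i]
sources: [0:i, 1:c]
N(rest) = Σ N(rest − s) over sources s of rest; N(one piece) = 1:
  size 1 → [6]=1  [7]=1
  size 2 → [2,7]=1  [5,6]=1  [6,7]=2
  size 3 → [0,2,7]=1  [2,6,7]=3  [4,5,6]=1  [5,6,7]=3
  size 4 → [0,2,6,7]=4  [2,5,6,7]=6  [3,4,5,6]=1  [4,5,6,7]=4
  size 5 → [0,2,5,6,7]=10  [2,4,5,6,7]=10  [3,4,5,6,7]=5
  size 6 → [0,2,4,5,6,7]=20  [1,3,4,5,6,7]=5  [2,3,4,5,6,7]=15
  first=0(i) contributes 20
  first=1(c) contributes 35
|[w]| = 55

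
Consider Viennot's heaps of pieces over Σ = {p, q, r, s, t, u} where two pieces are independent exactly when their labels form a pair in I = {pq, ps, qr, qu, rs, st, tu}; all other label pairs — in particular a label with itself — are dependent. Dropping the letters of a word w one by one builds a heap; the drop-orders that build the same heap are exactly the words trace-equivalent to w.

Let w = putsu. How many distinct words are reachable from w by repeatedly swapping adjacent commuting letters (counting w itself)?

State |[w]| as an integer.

piece 0:p — minimal
piece 1:u rests on {0:p}
piece 2:t rests on {0:p}
piece 3:s rests on {1:u}
piece 4:u rests on {3:s}
minimal pieces: {0:p}
ways to finish when only these pieces remain (= sum over removing one remaining piece with nothing left below it):
  1 left: {2}→1  {4}→1
  2 left: {2,4}→2  {3,4}→1
  3 left: {1,3,4}→1  {2,3,4}→3
  placing 0:p first → 4 extensions

4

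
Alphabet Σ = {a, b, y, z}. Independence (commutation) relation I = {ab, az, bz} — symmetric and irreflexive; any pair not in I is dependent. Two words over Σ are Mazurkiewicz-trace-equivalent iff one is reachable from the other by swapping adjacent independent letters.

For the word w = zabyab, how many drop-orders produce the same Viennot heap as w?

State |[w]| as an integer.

drop 0:z onto floor
drop 1:a onto floor
drop 2:b onto floor
drop 3:y onto {0:z, 1:a, 2:b}
drop 4:a onto {3:y}
drop 5:b onto {3:y}
ground layer = {0:z, 1:a, 2:b}
drop-orders for the pieces not yet dropped (sum over which currently-grounded one goes next):
  1 to go: {4} 1  {5} 1
  2 to go: {4,5} 2
  3 to go: {3,4,5} 2
  4 to go: {0,3,4,5} 2  {1,3,4,5} 2  {2,3,4,5} 2
  if 0:z drops first: 4 orders
  if 1:a drops first: 4 orders
  if 2:b drops first: 4 orders
heap linearizations: 12

12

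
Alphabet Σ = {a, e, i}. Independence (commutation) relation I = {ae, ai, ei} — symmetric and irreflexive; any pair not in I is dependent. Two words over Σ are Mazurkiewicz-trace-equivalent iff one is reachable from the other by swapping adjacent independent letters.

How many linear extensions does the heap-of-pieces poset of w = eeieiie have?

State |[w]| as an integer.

drop 0:e onto floor
drop 1:e onto {0:e}
drop 2:i onto floor
drop 3:e onto {1:e}
drop 4:i onto {2:i}
drop 5:i onto {4:i}
drop 6:e onto {3:e}
ground layer = {0:e, 2:i}
drop-orders for the pieces not yet dropped (sum over which currently-grounded one goes next):
  1 to go: {5} 1  {6} 1
  2 to go: {3,6} 1  {4,5} 1  {5,6} 2
  3 to go: {1,3,6} 1  {2,4,5} 1  {3,5,6} 3  {4,5,6} 3
  4 to go: {0,1,3,6} 1  {1,3,5,6} 4  {2,4,5,6} 4  {3,4,5,6} 6
  5 to go: {0,1,3,5,6} 5  {1,3,4,5,6} 10  {2,3,4,5,6} 10
  if 0:e drops first: 20 orders
  if 2:i drops first: 15 orders
heap linearizations: 35

35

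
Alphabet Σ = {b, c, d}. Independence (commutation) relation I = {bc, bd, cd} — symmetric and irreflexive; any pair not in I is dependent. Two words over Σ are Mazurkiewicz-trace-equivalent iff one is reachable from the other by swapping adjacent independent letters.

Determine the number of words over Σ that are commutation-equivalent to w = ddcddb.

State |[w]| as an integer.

30

drop 0:d onto floor
drop 1:d onto {0:d}
drop 2:c onto floor
drop 3:d onto {1:d}
drop 4:d onto {3:d}
drop 5:b onto floor
ground layer = {0:d, 2:c, 5:b}
drop-orders for the pieces not yet dropped (sum over which currently-grounded one goes next):
  1 to go: {2} 1  {4} 1  {5} 1
  2 to go: {2,4} 2  {2,5} 2  {3,4} 1  {4,5} 2
  3 to go: {1,3,4} 1  {2,3,4} 3  {2,4,5} 6  {3,4,5} 3
  4 to go: {0,1,3,4} 1  {1,2,3,4} 4  {1,3,4,5} 4  {2,3,4,5} 12
  if 0:d drops first: 20 orders
  if 2:c drops first: 5 orders
  if 5:b drops first: 5 orders
heap linearizations: 30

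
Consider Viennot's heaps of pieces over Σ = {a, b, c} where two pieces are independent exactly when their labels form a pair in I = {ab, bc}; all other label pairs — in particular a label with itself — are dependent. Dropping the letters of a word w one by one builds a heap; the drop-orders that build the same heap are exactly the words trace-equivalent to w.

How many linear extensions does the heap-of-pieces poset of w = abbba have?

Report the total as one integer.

#0=a has no predecessor
#1=b has no predecessor
#2=b depends on [1:b]
#3=b depends on [2:b]
#4=a depends on [0:a]
sources: [0:a, 1:b]
N(rest) = Σ N(rest − s) over sources s of rest; N(one piece) = 1:
  size 1 → [3]=1  [4]=1
  size 2 → [0,4]=1  [2,3]=1  [3,4]=2
  size 3 → [0,3,4]=3  [1,2,3]=1  [2,3,4]=3
  first=0(a) contributes 4
  first=1(b) contributes 6
|[w]| = 10

10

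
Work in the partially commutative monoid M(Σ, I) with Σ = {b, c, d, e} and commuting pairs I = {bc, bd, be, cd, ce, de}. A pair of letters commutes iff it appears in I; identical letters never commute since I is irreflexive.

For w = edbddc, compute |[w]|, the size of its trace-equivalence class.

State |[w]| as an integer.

0(e) covers ∅
1(d) covers ∅
2(b) covers ∅
3(d) covers 1:d
4(d) covers 3:d
5(c) covers ∅
floor of heap: 0:e, 1:d, 2:b, 5:c
completions by unplaced set U, small U first (add the entries for U minus each lowest piece of U):
  |U|=1: {0}:1  {2}:1  {4}:1  {5}:1
  |U|=2: {0,2}:2  {0,4}:2  {0,5}:2  {2,4}:2  {2,5}:2  {3,4}:1  {4,5}:2
  |U|=3: {0,2,4}:6  {0,2,5}:6  {0,3,4}:3  {0,4,5}:6  {1,3,4}:1  {2,3,4}:3  {2,4,5}:6  {3,4,5}:3
  |U|=4: {0,1,3,4}:4  {0,2,3,4}:12  {0,2,4,5}:24  {0,3,4,5}:12  {1,2,3,4}:4  {1,3,4,5}:4  {2,3,4,5}:12
  start at 0(e): 20
  start at 1(d): 60
  start at 2(b): 20
  start at 5(c): 20
sum over floor = 120

120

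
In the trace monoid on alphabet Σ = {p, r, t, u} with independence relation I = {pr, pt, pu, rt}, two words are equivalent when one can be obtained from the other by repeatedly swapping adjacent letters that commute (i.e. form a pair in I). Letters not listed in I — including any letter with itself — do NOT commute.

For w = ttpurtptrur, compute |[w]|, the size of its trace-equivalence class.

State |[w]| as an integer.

330

piece 0:t — minimal
piece 1:t rests on {0:t}
piece 2:p — minimal
piece 3:u rests on {1:t}
piece 4:r rests on {3:u}
piece 5:t rests on {3:u}
piece 6:p rests on {2:p}
piece 7:t rests on {5:t}
piece 8:r rests on {4:r}
piece 9:u rests on {7:t, 8:r}
piece 10:r rests on {9:u}
minimal pieces: {0:t, 2:p}
ways to finish when only these pieces remain (= sum over removing one remaining piece with nothing left below it):
  1 left: {6}→1  {10}→1
  2 left: {2,6}→1  {6,10}→2  {9,10}→1
  3 left: {2,6,10}→3  {6,9,10}→3  {7,9,10}→1  {8,9,10}→1
  4 left: {2,6,9,10}→6  {4,8,9,10}→1  {5,7,9,10}→1  {6,7,9,10}→4  {6,8,9,10}→4  {7,8,9,10}→2
  5 left: {2,6,7,9,10}→10  {2,6,8,9,10}→10  {4,6,8,9,10}→5  {4,7,8,9,10}→3  {5,6,7,9,10}→5  {5,7,8,9,10}→3  {6,7,8,9,10}→10
  6 left: {2,4,6,8,9,10}→15  {2,5,6,7,9,10}→15  {2,6,7,8,9,10}→30  {4,5,7,8,9,10}→6  {4,6,7,8,9,10}→18  {5,6,7,8,9,10}→18
  7 left: {2,4,6,7,8,9,10}→63  {2,5,6,7,8,9,10}→63  {3,4,5,7,8,9,10}→6  {4,5,6,7,8,9,10}→42
  8 left: {1,3,4,5,7,8,9,10}→6  {2,4,5,6,7,8,9,10}→168  {3,4,5,6,7,8,9,10}→48
  9 left: {0,1,3,4,5,7,8,9,10}→6  {1,3,4,5,6,7,8,9,10}→54  {2,3,4,5,6,7,8,9,10}→216
  placing 0:t first → 270 extensions
  placing 2:p first → 60 extensions
total linear extensions = 330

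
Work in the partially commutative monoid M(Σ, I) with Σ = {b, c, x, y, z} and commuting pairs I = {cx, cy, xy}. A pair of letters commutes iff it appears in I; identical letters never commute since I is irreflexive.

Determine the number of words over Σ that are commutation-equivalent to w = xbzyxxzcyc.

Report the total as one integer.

#0=x has no predecessor
#1=b depends on [0:x]
#2=z depends on [1:b]
#3=y depends on [2:z]
#4=x depends on [2:z]
#5=x depends on [4:x]
#6=z depends on [3:y, 5:x]
#7=c depends on [6:z]
#8=y depends on [6:z]
#9=c depends on [7:c]
sources: [0:x]
N(rest) = Σ N(rest − s) over sources s of rest; N(one piece) = 1:
  size 1 → [8]=1  [9]=1
  size 2 → [7,9]=1  [8,9]=2
  size 3 → [7,8,9]=3
  size 4 → [6,7,8,9]=3
  size 5 → [3,6,7,8,9]=3  [5,6,7,8,9]=3
  size 6 → [3,5,6,7,8,9]=6  [4,5,6,7,8,9]=3
  size 7 → [3,4,5,6,7,8,9]=9
  size 8 → [2,3,4,5,6,7,8,9]=9
  first=0(x) contributes 9

9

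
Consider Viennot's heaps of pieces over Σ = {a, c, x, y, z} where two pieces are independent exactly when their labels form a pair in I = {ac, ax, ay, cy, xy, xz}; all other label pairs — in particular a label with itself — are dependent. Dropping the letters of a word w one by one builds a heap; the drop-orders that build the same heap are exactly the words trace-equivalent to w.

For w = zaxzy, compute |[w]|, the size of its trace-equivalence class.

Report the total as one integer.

5

0(z) covers ∅
1(a) covers 0:z
2(x) covers ∅
3(z) covers 1:a
4(y) covers 3:z
floor of heap: 0:z, 2:x
completions by unplaced set U, small U first (add the entries for U minus each lowest piece of U):
  |U|=1: {2}:1  {4}:1
  |U|=2: {2,4}:2  {3,4}:1
  |U|=3: {1,3,4}:1  {2,3,4}:3
  start at 0(z): 4
  start at 2(x): 1
sum over floor = 5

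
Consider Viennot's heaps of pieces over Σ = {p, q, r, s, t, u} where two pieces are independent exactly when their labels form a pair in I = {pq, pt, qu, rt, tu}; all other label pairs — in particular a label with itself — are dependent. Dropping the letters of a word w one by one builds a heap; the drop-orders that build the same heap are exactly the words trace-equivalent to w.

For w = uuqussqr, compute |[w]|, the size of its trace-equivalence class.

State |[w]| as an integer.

4

0(u) covers ∅
1(u) covers 0:u
2(q) covers ∅
3(u) covers 1:u
4(s) covers 2:q, 3:u
5(s) covers 4:s
6(q) covers 5:s
7(r) covers 6:q
floor of heap: 0:u, 2:q
completions by unplaced set U, small U first (add the entries for U minus each lowest piece of U):
  |U|=1: {7}:1
  |U|=2: {6,7}:1
  |U|=3: {5,6,7}:1
  |U|=4: {4,5,6,7}:1
  |U|=5: {2,4,5,6,7}:1  {3,4,5,6,7}:1
  |U|=6: {1,3,4,5,6,7}:1  {2,3,4,5,6,7}:2
  start at 0(u): 3
  start at 2(q): 1
sum over floor = 4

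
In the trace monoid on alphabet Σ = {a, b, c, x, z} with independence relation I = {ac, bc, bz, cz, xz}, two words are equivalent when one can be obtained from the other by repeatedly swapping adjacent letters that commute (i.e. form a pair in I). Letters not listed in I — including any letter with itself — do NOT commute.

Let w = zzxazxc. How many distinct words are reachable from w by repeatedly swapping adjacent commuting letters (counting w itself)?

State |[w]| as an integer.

drop 0:z onto floor
drop 1:z onto {0:z}
drop 2:x onto floor
drop 3:a onto {1:z, 2:x}
drop 4:z onto {3:a}
drop 5:x onto {3:a}
drop 6:c onto {5:x}
ground layer = {0:z, 2:x}
drop-orders for the pieces not yet dropped (sum over which currently-grounded one goes next):
  1 to go: {4} 1  {6} 1
  2 to go: {4,6} 2  {5,6} 1
  3 to go: {4,5,6} 3
  4 to go: {3,4,5,6} 3
  5 to go: {1,3,4,5,6} 3  {2,3,4,5,6} 3
  if 0:z drops first: 6 orders
  if 2:x drops first: 3 orders
heap linearizations: 9

9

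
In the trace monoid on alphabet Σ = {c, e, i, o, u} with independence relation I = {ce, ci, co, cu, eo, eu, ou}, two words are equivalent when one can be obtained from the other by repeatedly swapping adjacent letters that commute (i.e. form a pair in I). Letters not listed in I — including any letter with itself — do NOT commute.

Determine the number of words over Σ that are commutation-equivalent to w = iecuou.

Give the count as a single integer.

72

piece 0:i — minimal
piece 1:e rests on {0:i}
piece 2:c — minimal
piece 3:u rests on {0:i}
piece 4:o rests on {0:i}
piece 5:u rests on {3:u}
minimal pieces: {0:i, 2:c}
ways to finish when only these pieces remain (= sum over removing one remaining piece with nothing left below it):
  1 left: {1}→1  {2}→1  {4}→1  {5}→1
  2 left: {1,2}→2  {1,4}→2  {1,5}→2  {2,4}→2  {2,5}→2  {3,5}→1  {4,5}→2
  3 left: {1,2,4}→6  {1,2,5}→6  {1,3,5}→3  {1,4,5}→6  {2,3,5}→3  {2,4,5}→6  {3,4,5}→3
  4 left: {1,2,3,5}→12  {1,2,4,5}→24  {1,3,4,5}→12  {2,3,4,5}→12
  placing 0:i first → 60 extensions
  placing 2:c first → 12 extensions
total linear extensions = 72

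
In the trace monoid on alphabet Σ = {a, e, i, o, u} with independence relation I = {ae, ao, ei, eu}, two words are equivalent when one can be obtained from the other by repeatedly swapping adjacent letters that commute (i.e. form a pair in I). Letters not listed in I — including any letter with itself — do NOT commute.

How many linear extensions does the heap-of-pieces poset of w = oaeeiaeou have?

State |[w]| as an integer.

drop 0:o onto floor
drop 1:a onto floor
drop 2:e onto {0:o}
drop 3:e onto {2:e}
drop 4:i onto {0:o, 1:a}
drop 5:a onto {4:i}
drop 6:e onto {3:e}
drop 7:o onto {4:i, 6:e}
drop 8:u onto {5:a, 7:o}
ground layer = {0:o, 1:a}
drop-orders for the pieces not yet dropped (sum over which currently-grounded one goes next):
  1 to go: {8} 1
  2 to go: {5,8} 1  {7,8} 1
  3 to go: {5,7,8} 2  {6,7,8} 1
  4 to go: {3,6,7,8} 1  {4,5,7,8} 2  {5,6,7,8} 3
  5 to go: {1,4,5,7,8} 2  {2,3,6,7,8} 1  {3,5,6,7,8} 4  {4,5,6,7,8} 5
  6 to go: {1,4,5,6,7,8} 7  {2,3,5,6,7,8} 5  {3,4,5,6,7,8} 9
  7 to go: {1,3,4,5,6,7,8} 16  {2,3,4,5,6,7,8} 14
  if 0:o drops first: 30 orders
  if 1:a drops first: 14 orders
heap linearizations: 44

44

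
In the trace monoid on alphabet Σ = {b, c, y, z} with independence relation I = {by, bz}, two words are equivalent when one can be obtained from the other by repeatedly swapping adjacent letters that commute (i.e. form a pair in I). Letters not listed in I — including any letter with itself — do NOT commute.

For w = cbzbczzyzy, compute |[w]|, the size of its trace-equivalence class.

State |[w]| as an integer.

#0=c has no predecessor
#1=b depends on [0:c]
#2=z depends on [0:c]
#3=b depends on [1:b]
#4=c depends on [2:z, 3:b]
#5=z depends on [4:c]
#6=z depends on [5:z]
#7=y depends on [6:z]
#8=z depends on [7:y]
#9=y depends on [8:z]
sources: [0:c]
N(rest) = Σ N(rest − s) over sources s of rest; N(one piece) = 1:
  size 1 → [9]=1
  size 2 → [8,9]=1
  size 3 → [7,8,9]=1
  size 4 → [6,7,8,9]=1
  size 5 → [5,6,7,8,9]=1
  size 6 → [4,5,6,7,8,9]=1
  size 7 → [2,4,5,6,7,8,9]=1  [3,4,5,6,7,8,9]=1
  size 8 → [1,3,4,5,6,7,8,9]=1  [2,3,4,5,6,7,8,9]=2
  first=0(c) contributes 3

3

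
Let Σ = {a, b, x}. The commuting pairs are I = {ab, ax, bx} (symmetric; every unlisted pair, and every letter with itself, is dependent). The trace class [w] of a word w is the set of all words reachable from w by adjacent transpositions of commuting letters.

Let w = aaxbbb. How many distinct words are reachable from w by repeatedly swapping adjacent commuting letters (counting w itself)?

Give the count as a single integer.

piece 0:a — minimal
piece 1:a rests on {0:a}
piece 2:x — minimal
piece 3:b — minimal
piece 4:b rests on {3:b}
piece 5:b rests on {4:b}
minimal pieces: {0:a, 2:x, 3:b}
ways to finish when only these pieces remain (= sum over removing one remaining piece with nothing left below it):
  1 left: {1}→1  {2}→1  {5}→1
  2 left: {0,1}→1  {1,2}→2  {1,5}→2  {2,5}→2  {4,5}→1
  3 left: {0,1,2}→3  {0,1,5}→3  {1,2,5}→6  {1,4,5}→3  {2,4,5}→3  {3,4,5}→1
  4 left: {0,1,2,5}→12  {0,1,4,5}→6  {1,2,4,5}→12  {1,3,4,5}→4  {2,3,4,5}→4
  placing 0:a first → 20 extensions
  placing 2:x first → 10 extensions
  placing 3:b first → 30 extensions
total linear extensions = 60

60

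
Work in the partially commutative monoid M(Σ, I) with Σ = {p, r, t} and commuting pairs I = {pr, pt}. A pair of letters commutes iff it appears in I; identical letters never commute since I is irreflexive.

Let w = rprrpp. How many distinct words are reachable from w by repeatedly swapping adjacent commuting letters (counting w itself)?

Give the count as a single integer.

20

0(r) covers ∅
1(p) covers ∅
2(r) covers 0:r
3(r) covers 2:r
4(p) covers 1:p
5(p) covers 4:p
floor of heap: 0:r, 1:p
completions by unplaced set U, small U first (add the entries for U minus each lowest piece of U):
  |U|=1: {3}:1  {5}:1
  |U|=2: {2,3}:1  {3,5}:2  {4,5}:1
  |U|=3: {0,2,3}:1  {1,4,5}:1  {2,3,5}:3  {3,4,5}:3
  |U|=4: {0,2,3,5}:4  {1,3,4,5}:4  {2,3,4,5}:6
  start at 0(r): 10
  start at 1(p): 10
sum over floor = 20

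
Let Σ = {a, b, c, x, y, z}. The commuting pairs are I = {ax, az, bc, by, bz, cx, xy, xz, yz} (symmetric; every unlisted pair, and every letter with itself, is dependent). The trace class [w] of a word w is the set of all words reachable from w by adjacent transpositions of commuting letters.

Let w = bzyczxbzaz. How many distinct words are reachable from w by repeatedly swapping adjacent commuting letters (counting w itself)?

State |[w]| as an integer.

390

drop 0:b onto floor
drop 1:z onto floor
drop 2:y onto floor
drop 3:c onto {1:z, 2:y}
drop 4:z onto {3:c}
drop 5:x onto {0:b}
drop 6:b onto {5:x}
drop 7:z onto {4:z}
drop 8:a onto {3:c, 6:b}
drop 9:z onto {7:z}
ground layer = {0:b, 1:z, 2:y}
drop-orders for the pieces not yet dropped (sum over which currently-grounded one goes next):
  1 to go: {8} 1  {9} 1
  2 to go: {6,8} 1  {7,9} 1  {8,9} 2
  3 to go: {4,7,9} 1  {5,6,8} 1  {6,8,9} 3  {7,8,9} 3
  4 to go: {0,5,6,8} 1  {4,7,8,9} 4  {5,6,8,9} 4  {6,7,8,9} 6
  5 to go: {0,5,6,8,9} 5  {3,4,7,8,9} 4  {4,6,7,8,9} 10  {5,6,7,8,9} 10
  6 to go: {0,5,6,7,8,9} 15  {1,3,4,7,8,9} 4  {2,3,4,7,8,9} 4  {3,4,6,7,8,9} 14  {4,5,6,7,8,9} 20
  7 to go: {0,4,5,6,7,8,9} 35  {1,2,3,4,7,8,9} 8  {1,3,4,6,7,8,9} 18  {2,3,4,6,7,8,9} 18  {3,4,5,6,7,8,9} 34
  8 to go: {0,3,4,5,6,7,8,9} 69  {1,2,3,4,6,7,8,9} 44  {1,3,4,5,6,7,8,9} 52  {2,3,4,5,6,7,8,9} 52
  if 0:b drops first: 148 orders
  if 1:z drops first: 121 orders
  if 2:y drops first: 121 orders
heap linearizations: 390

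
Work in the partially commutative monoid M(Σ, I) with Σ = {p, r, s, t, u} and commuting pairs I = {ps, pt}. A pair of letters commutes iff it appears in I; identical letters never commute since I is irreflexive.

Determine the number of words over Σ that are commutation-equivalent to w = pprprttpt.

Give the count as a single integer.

4

0(p) covers ∅
1(p) covers 0:p
2(r) covers 1:p
3(p) covers 2:r
4(r) covers 3:p
5(t) covers 4:r
6(t) covers 5:t
7(p) covers 4:r
8(t) covers 6:t
floor of heap: 0:p
completions by unplaced set U, small U first (add the entries for U minus each lowest piece of U):
  |U|=1: {7}:1  {8}:1
  |U|=2: {6,8}:1  {7,8}:2
  |U|=3: {5,6,8}:1  {6,7,8}:3
  |U|=4: {5,6,7,8}:4
  |U|=5: {4,5,6,7,8}:4
  |U|=6: {3,4,5,6,7,8}:4
  |U|=7: {2,3,4,5,6,7,8}:4
  start at 0(p): 4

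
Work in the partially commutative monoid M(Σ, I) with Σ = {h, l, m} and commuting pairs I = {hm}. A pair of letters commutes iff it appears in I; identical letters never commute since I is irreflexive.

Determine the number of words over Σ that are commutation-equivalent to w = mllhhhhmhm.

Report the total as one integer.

piece 0:m — minimal
piece 1:l rests on {0:m}
piece 2:l rests on {1:l}
piece 3:h rests on {2:l}
piece 4:h rests on {3:h}
piece 5:h rests on {4:h}
piece 6:h rests on {5:h}
piece 7:m rests on {2:l}
piece 8:h rests on {6:h}
piece 9:m rests on {7:m}
minimal pieces: {0:m}
ways to finish when only these pieces remain (= sum over removing one remaining piece with nothing left below it):
  1 left: {8}→1  {9}→1
  2 left: {6,8}→1  {7,9}→1  {8,9}→2
  3 left: {5,6,8}→1  {6,8,9}→3  {7,8,9}→3
  4 left: {4,5,6,8}→1  {5,6,8,9}→4  {6,7,8,9}→6
  5 left: {3,4,5,6,8}→1  {4,5,6,8,9}→5  {5,6,7,8,9}→10
  6 left: {3,4,5,6,8,9}→6  {4,5,6,7,8,9}→15
  7 left: {3,4,5,6,7,8,9}→21
  8 left: {2,3,4,5,6,7,8,9}→21
  placing 0:m first → 21 extensions

21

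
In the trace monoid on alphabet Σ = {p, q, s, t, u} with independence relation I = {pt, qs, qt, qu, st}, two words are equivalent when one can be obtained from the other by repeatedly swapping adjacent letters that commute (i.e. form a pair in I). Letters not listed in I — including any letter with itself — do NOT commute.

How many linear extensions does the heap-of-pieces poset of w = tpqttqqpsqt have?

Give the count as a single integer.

0(t) covers ∅
1(p) covers ∅
2(q) covers 1:p
3(t) covers 0:t
4(t) covers 3:t
5(q) covers 2:q
6(q) covers 5:q
7(p) covers 6:q
8(s) covers 7:p
9(q) covers 7:p
10(t) covers 4:t
floor of heap: 0:t, 1:p
completions by unplaced set U, small U first (add the entries for U minus each lowest piece of U):
  |U|=1: {8}:1  {9}:1  {10}:1
  |U|=2: {4,10}:1  {8,9}:2  {8,10}:2  {9,10}:2
  |U|=3: {3,4,10}:1  {4,8,10}:3  {4,9,10}:3  {7,8,9}:2  {8,9,10}:6
  |U|=4: {0,3,4,10}:1  {3,4,8,10}:4  {3,4,9,10}:4  {4,8,9,10}:12  {6,7,8,9}:2  {7,8,9,10}:8
  |U|=5: {0,3,4,8,10}:5  {0,3,4,9,10}:5  {3,4,8,9,10}:20  {4,7,8,9,10}:20  {5,6,7,8,9}:2  {6,7,8,9,10}:10
  |U|=6: {0,3,4,8,9,10}:30  {2,5,6,7,8,9}:2  {3,4,7,8,9,10}:40  {4,6,7,8,9,10}:30  {5,6,7,8,9,10}:12
  |U|=7: {0,3,4,7,8,9,10}:70  {1,2,5,6,7,8,9}:2  {2,5,6,7,8,9,10}:14  {3,4,6,7,8,9,10}:70  {4,5,6,7,8,9,10}:42
  |U|=8: {0,3,4,6,7,8,9,10}:140  {1,2,5,6,7,8,9,10}:16  {2,4,5,6,7,8,9,10}:56  {3,4,5,6,7,8,9,10}:112
  |U|=9: {0,3,4,5,6,7,8,9,10}:252  {1,2,4,5,6,7,8,9,10}:72  {2,3,4,5,6,7,8,9,10}:168
  start at 0(t): 240
  start at 1(p): 420
sum over floor = 660

660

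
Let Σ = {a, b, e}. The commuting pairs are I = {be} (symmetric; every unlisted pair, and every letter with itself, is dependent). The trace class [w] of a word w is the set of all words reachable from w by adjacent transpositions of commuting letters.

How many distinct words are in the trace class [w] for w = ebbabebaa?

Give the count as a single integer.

9

drop 0:e onto floor
drop 1:b onto floor
drop 2:b onto {1:b}
drop 3:a onto {0:e, 2:b}
drop 4:b onto {3:a}
drop 5:e onto {3:a}
drop 6:b onto {4:b}
drop 7:a onto {5:e, 6:b}
drop 8:a onto {7:a}
ground layer = {0:e, 1:b}
drop-orders for the pieces not yet dropped (sum over which currently-grounded one goes next):
  1 to go: {8} 1
  2 to go: {7,8} 1
  3 to go: {5,7,8} 1  {6,7,8} 1
  4 to go: {4,6,7,8} 1  {5,6,7,8} 2
  5 to go: {4,5,6,7,8} 3
  6 to go: {3,4,5,6,7,8} 3
  7 to go: {0,3,4,5,6,7,8} 3  {2,3,4,5,6,7,8} 3
  if 0:e drops first: 3 orders
  if 1:b drops first: 6 orders
heap linearizations: 9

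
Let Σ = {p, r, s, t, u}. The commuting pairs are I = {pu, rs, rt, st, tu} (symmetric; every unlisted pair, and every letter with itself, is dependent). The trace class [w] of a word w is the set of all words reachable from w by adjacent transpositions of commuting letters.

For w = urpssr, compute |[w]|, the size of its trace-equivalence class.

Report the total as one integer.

piece 0:u — minimal
piece 1:r rests on {0:u}
piece 2:p rests on {1:r}
piece 3:s rests on {2:p}
piece 4:s rests on {3:s}
piece 5:r rests on {2:p}
minimal pieces: {0:u}
ways to finish when only these pieces remain (= sum over removing one remaining piece with nothing left below it):
  1 left: {4}→1  {5}→1
  2 left: {3,4}→1  {4,5}→2
  3 left: {3,4,5}→3
  4 left: {2,3,4,5}→3
  placing 0:u first → 3 extensions

3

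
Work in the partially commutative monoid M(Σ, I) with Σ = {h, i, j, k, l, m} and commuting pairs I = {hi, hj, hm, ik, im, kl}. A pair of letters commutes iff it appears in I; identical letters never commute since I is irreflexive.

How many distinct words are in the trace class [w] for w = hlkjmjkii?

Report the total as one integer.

#0=h has no predecessor
#1=l depends on [0:h]
#2=k depends on [0:h]
#3=j depends on [1:l, 2:k]
#4=m depends on [3:j]
#5=j depends on [4:m]
#6=k depends on [5:j]
#7=i depends on [5:j]
#8=i depends on [7:i]
sources: [0:h]
N(rest) = Σ N(rest − s) over sources s of rest; N(one piece) = 1:
  size 1 → [6]=1  [8]=1
  size 2 → [6,8]=2  [7,8]=1
  size 3 → [6,7,8]=3
  size 4 → [5,6,7,8]=3
  size 5 → [4,5,6,7,8]=3
  size 6 → [3,4,5,6,7,8]=3
  size 7 → [1,3,4,5,6,7,8]=3  [2,3,4,5,6,7,8]=3
  first=0(h) contributes 6

6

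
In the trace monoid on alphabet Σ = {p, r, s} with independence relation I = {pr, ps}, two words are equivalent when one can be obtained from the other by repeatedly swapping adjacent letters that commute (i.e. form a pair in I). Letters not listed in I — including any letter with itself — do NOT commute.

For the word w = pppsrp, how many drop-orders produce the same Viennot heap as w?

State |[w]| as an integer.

15

0(p) covers ∅
1(p) covers 0:p
2(p) covers 1:p
3(s) covers ∅
4(r) covers 3:s
5(p) covers 2:p
floor of heap: 0:p, 3:s
completions by unplaced set U, small U first (add the entries for U minus each lowest piece of U):
  |U|=1: {4}:1  {5}:1
  |U|=2: {2,5}:1  {3,4}:1  {4,5}:2
  |U|=3: {1,2,5}:1  {2,4,5}:3  {3,4,5}:3
  |U|=4: {0,1,2,5}:1  {1,2,4,5}:4  {2,3,4,5}:6
  start at 0(p): 10
  start at 3(s): 5
sum over floor = 15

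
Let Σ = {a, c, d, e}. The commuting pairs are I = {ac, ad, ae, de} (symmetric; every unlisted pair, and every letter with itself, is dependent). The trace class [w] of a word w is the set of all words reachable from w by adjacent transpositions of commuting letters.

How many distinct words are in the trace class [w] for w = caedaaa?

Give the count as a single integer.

drop 0:c onto floor
drop 1:a onto floor
drop 2:e onto {0:c}
drop 3:d onto {0:c}
drop 4:a onto {1:a}
drop 5:a onto {4:a}
drop 6:a onto {5:a}
ground layer = {0:c, 1:a}
drop-orders for the pieces not yet dropped (sum over which currently-grounded one goes next):
  1 to go: {2} 1  {3} 1  {6} 1
  2 to go: {2,3} 2  {2,6} 2  {3,6} 2  {5,6} 1
  3 to go: {0,2,3} 2  {2,3,6} 6  {2,5,6} 3  {3,5,6} 3  {4,5,6} 1
  4 to go: {0,2,3,6} 8  {1,4,5,6} 1  {2,3,5,6} 12  {2,4,5,6} 4  {3,4,5,6} 4
  5 to go: {0,2,3,5,6} 20  {1,2,4,5,6} 5  {1,3,4,5,6} 5  {2,3,4,5,6} 20
  if 0:c drops first: 30 orders
  if 1:a drops first: 40 orders
heap linearizations: 70

70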